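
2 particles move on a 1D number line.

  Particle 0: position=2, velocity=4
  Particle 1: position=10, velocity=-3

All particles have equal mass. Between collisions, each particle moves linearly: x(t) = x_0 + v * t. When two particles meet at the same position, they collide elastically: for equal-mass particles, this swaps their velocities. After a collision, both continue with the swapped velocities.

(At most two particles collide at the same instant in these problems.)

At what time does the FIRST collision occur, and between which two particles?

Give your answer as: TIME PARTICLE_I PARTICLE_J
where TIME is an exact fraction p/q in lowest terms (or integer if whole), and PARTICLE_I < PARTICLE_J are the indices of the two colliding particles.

Answer: 8/7 0 1

Derivation:
Pair (0,1): pos 2,10 vel 4,-3 -> gap=8, closing at 7/unit, collide at t=8/7
Earliest collision: t=8/7 between 0 and 1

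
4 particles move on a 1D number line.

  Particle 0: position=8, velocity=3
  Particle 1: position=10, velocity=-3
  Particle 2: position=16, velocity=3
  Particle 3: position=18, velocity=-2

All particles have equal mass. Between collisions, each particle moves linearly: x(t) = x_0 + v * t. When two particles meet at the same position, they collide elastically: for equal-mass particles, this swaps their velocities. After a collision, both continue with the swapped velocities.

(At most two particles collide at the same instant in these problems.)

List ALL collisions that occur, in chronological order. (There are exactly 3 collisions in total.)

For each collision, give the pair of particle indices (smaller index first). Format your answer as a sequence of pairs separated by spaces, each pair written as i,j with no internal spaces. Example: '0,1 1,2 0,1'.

Answer: 0,1 2,3 1,2

Derivation:
Collision at t=1/3: particles 0 and 1 swap velocities; positions: p0=9 p1=9 p2=17 p3=52/3; velocities now: v0=-3 v1=3 v2=3 v3=-2
Collision at t=2/5: particles 2 and 3 swap velocities; positions: p0=44/5 p1=46/5 p2=86/5 p3=86/5; velocities now: v0=-3 v1=3 v2=-2 v3=3
Collision at t=2: particles 1 and 2 swap velocities; positions: p0=4 p1=14 p2=14 p3=22; velocities now: v0=-3 v1=-2 v2=3 v3=3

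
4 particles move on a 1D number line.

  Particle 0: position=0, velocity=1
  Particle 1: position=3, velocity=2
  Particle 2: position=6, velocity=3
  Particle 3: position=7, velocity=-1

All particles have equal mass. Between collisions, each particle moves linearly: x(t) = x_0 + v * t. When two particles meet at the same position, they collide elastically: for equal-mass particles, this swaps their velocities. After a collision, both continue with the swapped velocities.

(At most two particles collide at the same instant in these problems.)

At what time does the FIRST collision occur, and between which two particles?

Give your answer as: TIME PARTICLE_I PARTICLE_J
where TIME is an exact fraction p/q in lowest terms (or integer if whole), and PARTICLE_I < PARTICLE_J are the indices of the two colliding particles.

Answer: 1/4 2 3

Derivation:
Pair (0,1): pos 0,3 vel 1,2 -> not approaching (rel speed -1 <= 0)
Pair (1,2): pos 3,6 vel 2,3 -> not approaching (rel speed -1 <= 0)
Pair (2,3): pos 6,7 vel 3,-1 -> gap=1, closing at 4/unit, collide at t=1/4
Earliest collision: t=1/4 between 2 and 3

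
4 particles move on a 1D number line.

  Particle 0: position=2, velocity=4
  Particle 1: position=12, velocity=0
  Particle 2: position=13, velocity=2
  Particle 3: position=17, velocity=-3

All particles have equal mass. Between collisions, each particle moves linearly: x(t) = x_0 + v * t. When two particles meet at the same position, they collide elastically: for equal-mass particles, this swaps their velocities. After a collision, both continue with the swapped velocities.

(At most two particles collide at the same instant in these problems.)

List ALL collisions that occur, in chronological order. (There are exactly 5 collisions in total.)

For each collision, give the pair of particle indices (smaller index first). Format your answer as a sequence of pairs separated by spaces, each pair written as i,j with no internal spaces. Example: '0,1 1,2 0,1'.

Answer: 2,3 1,2 0,1 1,2 2,3

Derivation:
Collision at t=4/5: particles 2 and 3 swap velocities; positions: p0=26/5 p1=12 p2=73/5 p3=73/5; velocities now: v0=4 v1=0 v2=-3 v3=2
Collision at t=5/3: particles 1 and 2 swap velocities; positions: p0=26/3 p1=12 p2=12 p3=49/3; velocities now: v0=4 v1=-3 v2=0 v3=2
Collision at t=15/7: particles 0 and 1 swap velocities; positions: p0=74/7 p1=74/7 p2=12 p3=121/7; velocities now: v0=-3 v1=4 v2=0 v3=2
Collision at t=5/2: particles 1 and 2 swap velocities; positions: p0=19/2 p1=12 p2=12 p3=18; velocities now: v0=-3 v1=0 v2=4 v3=2
Collision at t=11/2: particles 2 and 3 swap velocities; positions: p0=1/2 p1=12 p2=24 p3=24; velocities now: v0=-3 v1=0 v2=2 v3=4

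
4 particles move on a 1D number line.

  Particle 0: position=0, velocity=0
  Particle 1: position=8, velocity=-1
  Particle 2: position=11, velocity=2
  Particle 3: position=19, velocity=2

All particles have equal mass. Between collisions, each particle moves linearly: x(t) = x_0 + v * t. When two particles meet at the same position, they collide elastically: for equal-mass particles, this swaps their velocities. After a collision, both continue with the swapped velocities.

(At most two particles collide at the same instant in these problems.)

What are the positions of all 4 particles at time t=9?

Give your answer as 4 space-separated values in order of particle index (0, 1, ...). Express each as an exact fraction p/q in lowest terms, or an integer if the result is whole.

Answer: -1 0 29 37

Derivation:
Collision at t=8: particles 0 and 1 swap velocities; positions: p0=0 p1=0 p2=27 p3=35; velocities now: v0=-1 v1=0 v2=2 v3=2
Advance to t=9 (no further collisions before then); velocities: v0=-1 v1=0 v2=2 v3=2; positions = -1 0 29 37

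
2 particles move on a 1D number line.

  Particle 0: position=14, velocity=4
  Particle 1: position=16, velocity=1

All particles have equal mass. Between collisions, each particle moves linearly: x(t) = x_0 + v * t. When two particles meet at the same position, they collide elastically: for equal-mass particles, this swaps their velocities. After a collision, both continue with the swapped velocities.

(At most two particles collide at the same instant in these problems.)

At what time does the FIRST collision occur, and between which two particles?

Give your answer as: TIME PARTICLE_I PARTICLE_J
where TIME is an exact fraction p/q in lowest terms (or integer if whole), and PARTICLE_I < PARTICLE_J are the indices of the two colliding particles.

Pair (0,1): pos 14,16 vel 4,1 -> gap=2, closing at 3/unit, collide at t=2/3
Earliest collision: t=2/3 between 0 and 1

Answer: 2/3 0 1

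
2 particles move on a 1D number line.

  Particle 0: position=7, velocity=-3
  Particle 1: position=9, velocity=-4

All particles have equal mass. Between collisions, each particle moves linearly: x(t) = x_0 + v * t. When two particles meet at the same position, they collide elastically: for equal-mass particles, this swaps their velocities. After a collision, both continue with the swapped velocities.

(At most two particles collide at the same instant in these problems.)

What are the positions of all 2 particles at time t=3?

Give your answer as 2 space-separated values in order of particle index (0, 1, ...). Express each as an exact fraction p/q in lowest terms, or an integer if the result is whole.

Answer: -3 -2

Derivation:
Collision at t=2: particles 0 and 1 swap velocities; positions: p0=1 p1=1; velocities now: v0=-4 v1=-3
Advance to t=3 (no further collisions before then); velocities: v0=-4 v1=-3; positions = -3 -2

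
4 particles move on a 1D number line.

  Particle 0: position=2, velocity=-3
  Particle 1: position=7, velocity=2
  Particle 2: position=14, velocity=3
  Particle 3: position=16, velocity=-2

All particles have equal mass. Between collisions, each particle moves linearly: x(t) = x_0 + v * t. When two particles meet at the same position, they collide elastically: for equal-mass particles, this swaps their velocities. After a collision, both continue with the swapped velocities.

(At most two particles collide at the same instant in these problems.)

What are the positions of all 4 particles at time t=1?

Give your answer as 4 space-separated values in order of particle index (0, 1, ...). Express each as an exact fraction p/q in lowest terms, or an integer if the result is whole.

Collision at t=2/5: particles 2 and 3 swap velocities; positions: p0=4/5 p1=39/5 p2=76/5 p3=76/5; velocities now: v0=-3 v1=2 v2=-2 v3=3
Advance to t=1 (no further collisions before then); velocities: v0=-3 v1=2 v2=-2 v3=3; positions = -1 9 14 17

Answer: -1 9 14 17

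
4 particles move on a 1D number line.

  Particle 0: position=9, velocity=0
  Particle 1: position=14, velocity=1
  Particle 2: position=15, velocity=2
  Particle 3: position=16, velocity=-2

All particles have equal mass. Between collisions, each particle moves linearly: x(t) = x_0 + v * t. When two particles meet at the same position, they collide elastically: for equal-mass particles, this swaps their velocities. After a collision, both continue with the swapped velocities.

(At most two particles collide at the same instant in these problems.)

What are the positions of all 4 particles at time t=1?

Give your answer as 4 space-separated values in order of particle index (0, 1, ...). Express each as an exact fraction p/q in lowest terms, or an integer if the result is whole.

Collision at t=1/4: particles 2 and 3 swap velocities; positions: p0=9 p1=57/4 p2=31/2 p3=31/2; velocities now: v0=0 v1=1 v2=-2 v3=2
Collision at t=2/3: particles 1 and 2 swap velocities; positions: p0=9 p1=44/3 p2=44/3 p3=49/3; velocities now: v0=0 v1=-2 v2=1 v3=2
Advance to t=1 (no further collisions before then); velocities: v0=0 v1=-2 v2=1 v3=2; positions = 9 14 15 17

Answer: 9 14 15 17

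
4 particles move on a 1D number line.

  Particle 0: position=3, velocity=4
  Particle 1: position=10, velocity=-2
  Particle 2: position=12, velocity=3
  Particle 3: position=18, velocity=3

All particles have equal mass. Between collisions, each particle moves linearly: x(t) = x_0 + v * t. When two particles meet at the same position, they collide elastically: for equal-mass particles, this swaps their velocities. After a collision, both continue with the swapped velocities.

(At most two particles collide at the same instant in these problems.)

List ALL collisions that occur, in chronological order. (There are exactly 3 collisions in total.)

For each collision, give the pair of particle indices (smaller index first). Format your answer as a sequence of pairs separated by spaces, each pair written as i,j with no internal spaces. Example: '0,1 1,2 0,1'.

Collision at t=7/6: particles 0 and 1 swap velocities; positions: p0=23/3 p1=23/3 p2=31/2 p3=43/2; velocities now: v0=-2 v1=4 v2=3 v3=3
Collision at t=9: particles 1 and 2 swap velocities; positions: p0=-8 p1=39 p2=39 p3=45; velocities now: v0=-2 v1=3 v2=4 v3=3
Collision at t=15: particles 2 and 3 swap velocities; positions: p0=-20 p1=57 p2=63 p3=63; velocities now: v0=-2 v1=3 v2=3 v3=4

Answer: 0,1 1,2 2,3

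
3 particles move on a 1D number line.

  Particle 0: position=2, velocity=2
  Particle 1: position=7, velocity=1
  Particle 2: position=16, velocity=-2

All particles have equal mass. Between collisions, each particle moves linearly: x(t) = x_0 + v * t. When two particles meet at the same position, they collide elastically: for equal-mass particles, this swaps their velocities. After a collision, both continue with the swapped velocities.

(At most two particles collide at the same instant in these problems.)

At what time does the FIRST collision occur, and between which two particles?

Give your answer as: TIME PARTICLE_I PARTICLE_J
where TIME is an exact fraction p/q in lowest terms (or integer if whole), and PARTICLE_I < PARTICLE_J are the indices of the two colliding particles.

Answer: 3 1 2

Derivation:
Pair (0,1): pos 2,7 vel 2,1 -> gap=5, closing at 1/unit, collide at t=5
Pair (1,2): pos 7,16 vel 1,-2 -> gap=9, closing at 3/unit, collide at t=3
Earliest collision: t=3 between 1 and 2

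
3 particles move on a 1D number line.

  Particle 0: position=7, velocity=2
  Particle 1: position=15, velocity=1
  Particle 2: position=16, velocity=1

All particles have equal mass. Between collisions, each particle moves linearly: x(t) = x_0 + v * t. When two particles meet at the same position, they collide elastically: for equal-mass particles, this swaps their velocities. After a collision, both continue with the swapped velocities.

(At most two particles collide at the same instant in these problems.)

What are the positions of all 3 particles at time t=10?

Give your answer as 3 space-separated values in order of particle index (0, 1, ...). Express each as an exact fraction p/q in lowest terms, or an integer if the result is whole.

Collision at t=8: particles 0 and 1 swap velocities; positions: p0=23 p1=23 p2=24; velocities now: v0=1 v1=2 v2=1
Collision at t=9: particles 1 and 2 swap velocities; positions: p0=24 p1=25 p2=25; velocities now: v0=1 v1=1 v2=2
Advance to t=10 (no further collisions before then); velocities: v0=1 v1=1 v2=2; positions = 25 26 27

Answer: 25 26 27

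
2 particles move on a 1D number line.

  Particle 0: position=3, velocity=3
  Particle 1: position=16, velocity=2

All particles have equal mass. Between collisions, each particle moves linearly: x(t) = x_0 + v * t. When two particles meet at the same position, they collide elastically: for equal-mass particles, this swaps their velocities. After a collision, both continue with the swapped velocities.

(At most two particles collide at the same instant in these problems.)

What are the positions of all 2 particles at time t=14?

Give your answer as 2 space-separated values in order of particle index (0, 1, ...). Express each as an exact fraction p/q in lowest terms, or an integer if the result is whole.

Collision at t=13: particles 0 and 1 swap velocities; positions: p0=42 p1=42; velocities now: v0=2 v1=3
Advance to t=14 (no further collisions before then); velocities: v0=2 v1=3; positions = 44 45

Answer: 44 45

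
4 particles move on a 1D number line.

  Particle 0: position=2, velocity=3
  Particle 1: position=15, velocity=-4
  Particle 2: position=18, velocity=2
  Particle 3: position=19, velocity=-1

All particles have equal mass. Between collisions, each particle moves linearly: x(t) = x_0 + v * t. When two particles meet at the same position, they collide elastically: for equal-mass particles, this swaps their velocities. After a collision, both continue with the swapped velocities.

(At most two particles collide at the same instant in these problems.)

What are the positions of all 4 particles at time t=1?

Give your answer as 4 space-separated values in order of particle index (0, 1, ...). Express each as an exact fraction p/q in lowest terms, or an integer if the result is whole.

Collision at t=1/3: particles 2 and 3 swap velocities; positions: p0=3 p1=41/3 p2=56/3 p3=56/3; velocities now: v0=3 v1=-4 v2=-1 v3=2
Advance to t=1 (no further collisions before then); velocities: v0=3 v1=-4 v2=-1 v3=2; positions = 5 11 18 20

Answer: 5 11 18 20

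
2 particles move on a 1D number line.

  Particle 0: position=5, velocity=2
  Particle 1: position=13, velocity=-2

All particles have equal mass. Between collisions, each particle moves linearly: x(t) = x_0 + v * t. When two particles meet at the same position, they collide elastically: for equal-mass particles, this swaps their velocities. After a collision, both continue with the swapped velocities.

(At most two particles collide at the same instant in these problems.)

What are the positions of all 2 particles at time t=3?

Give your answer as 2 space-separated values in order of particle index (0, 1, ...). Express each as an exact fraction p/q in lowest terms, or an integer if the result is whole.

Answer: 7 11

Derivation:
Collision at t=2: particles 0 and 1 swap velocities; positions: p0=9 p1=9; velocities now: v0=-2 v1=2
Advance to t=3 (no further collisions before then); velocities: v0=-2 v1=2; positions = 7 11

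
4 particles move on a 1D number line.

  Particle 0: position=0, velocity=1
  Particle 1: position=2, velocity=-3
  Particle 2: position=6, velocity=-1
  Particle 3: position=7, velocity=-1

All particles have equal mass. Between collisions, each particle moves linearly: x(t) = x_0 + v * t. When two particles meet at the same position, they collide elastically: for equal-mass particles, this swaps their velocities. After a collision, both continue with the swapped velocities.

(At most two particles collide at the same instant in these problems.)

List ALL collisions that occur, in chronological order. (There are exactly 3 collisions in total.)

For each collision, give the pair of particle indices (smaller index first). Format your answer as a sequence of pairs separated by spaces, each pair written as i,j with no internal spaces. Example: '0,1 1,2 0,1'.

Collision at t=1/2: particles 0 and 1 swap velocities; positions: p0=1/2 p1=1/2 p2=11/2 p3=13/2; velocities now: v0=-3 v1=1 v2=-1 v3=-1
Collision at t=3: particles 1 and 2 swap velocities; positions: p0=-7 p1=3 p2=3 p3=4; velocities now: v0=-3 v1=-1 v2=1 v3=-1
Collision at t=7/2: particles 2 and 3 swap velocities; positions: p0=-17/2 p1=5/2 p2=7/2 p3=7/2; velocities now: v0=-3 v1=-1 v2=-1 v3=1

Answer: 0,1 1,2 2,3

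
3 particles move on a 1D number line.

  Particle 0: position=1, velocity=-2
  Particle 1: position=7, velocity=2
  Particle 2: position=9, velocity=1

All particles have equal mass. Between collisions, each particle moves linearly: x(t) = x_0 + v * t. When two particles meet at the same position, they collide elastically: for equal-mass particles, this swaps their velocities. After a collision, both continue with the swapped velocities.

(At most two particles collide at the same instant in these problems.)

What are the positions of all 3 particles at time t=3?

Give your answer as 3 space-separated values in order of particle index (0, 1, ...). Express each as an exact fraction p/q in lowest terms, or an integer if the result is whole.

Answer: -5 12 13

Derivation:
Collision at t=2: particles 1 and 2 swap velocities; positions: p0=-3 p1=11 p2=11; velocities now: v0=-2 v1=1 v2=2
Advance to t=3 (no further collisions before then); velocities: v0=-2 v1=1 v2=2; positions = -5 12 13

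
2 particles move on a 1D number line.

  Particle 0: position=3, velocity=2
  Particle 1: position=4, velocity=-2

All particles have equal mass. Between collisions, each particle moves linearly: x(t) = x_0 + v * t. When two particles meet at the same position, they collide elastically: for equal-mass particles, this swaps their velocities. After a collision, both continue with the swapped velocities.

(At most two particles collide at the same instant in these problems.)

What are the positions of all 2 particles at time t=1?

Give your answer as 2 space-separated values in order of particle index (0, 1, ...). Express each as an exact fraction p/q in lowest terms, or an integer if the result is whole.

Collision at t=1/4: particles 0 and 1 swap velocities; positions: p0=7/2 p1=7/2; velocities now: v0=-2 v1=2
Advance to t=1 (no further collisions before then); velocities: v0=-2 v1=2; positions = 2 5

Answer: 2 5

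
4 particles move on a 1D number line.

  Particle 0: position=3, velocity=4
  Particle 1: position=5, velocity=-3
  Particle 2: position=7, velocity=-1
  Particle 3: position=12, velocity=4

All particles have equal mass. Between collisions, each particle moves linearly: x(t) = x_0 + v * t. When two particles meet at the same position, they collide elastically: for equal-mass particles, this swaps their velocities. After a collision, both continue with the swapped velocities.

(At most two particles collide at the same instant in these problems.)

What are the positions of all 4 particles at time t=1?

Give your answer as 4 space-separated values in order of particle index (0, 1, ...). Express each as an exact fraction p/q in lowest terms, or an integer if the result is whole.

Answer: 2 6 7 16

Derivation:
Collision at t=2/7: particles 0 and 1 swap velocities; positions: p0=29/7 p1=29/7 p2=47/7 p3=92/7; velocities now: v0=-3 v1=4 v2=-1 v3=4
Collision at t=4/5: particles 1 and 2 swap velocities; positions: p0=13/5 p1=31/5 p2=31/5 p3=76/5; velocities now: v0=-3 v1=-1 v2=4 v3=4
Advance to t=1 (no further collisions before then); velocities: v0=-3 v1=-1 v2=4 v3=4; positions = 2 6 7 16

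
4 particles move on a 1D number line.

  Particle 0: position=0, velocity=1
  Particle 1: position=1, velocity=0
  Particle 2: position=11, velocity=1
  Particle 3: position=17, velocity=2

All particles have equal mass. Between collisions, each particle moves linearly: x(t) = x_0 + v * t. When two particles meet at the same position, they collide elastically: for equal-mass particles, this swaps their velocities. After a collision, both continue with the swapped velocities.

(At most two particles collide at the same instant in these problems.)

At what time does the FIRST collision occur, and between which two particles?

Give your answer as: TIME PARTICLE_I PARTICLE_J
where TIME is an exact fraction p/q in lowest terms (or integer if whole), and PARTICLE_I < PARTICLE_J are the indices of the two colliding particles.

Answer: 1 0 1

Derivation:
Pair (0,1): pos 0,1 vel 1,0 -> gap=1, closing at 1/unit, collide at t=1
Pair (1,2): pos 1,11 vel 0,1 -> not approaching (rel speed -1 <= 0)
Pair (2,3): pos 11,17 vel 1,2 -> not approaching (rel speed -1 <= 0)
Earliest collision: t=1 between 0 and 1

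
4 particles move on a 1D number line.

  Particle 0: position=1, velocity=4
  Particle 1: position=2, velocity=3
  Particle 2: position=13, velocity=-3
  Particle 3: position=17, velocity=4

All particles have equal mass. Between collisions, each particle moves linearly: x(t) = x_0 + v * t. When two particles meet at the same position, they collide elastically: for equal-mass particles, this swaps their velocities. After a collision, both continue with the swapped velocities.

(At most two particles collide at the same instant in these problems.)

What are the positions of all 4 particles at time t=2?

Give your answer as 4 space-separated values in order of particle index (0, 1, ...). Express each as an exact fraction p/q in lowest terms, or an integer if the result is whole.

Answer: 7 8 9 25

Derivation:
Collision at t=1: particles 0 and 1 swap velocities; positions: p0=5 p1=5 p2=10 p3=21; velocities now: v0=3 v1=4 v2=-3 v3=4
Collision at t=12/7: particles 1 and 2 swap velocities; positions: p0=50/7 p1=55/7 p2=55/7 p3=167/7; velocities now: v0=3 v1=-3 v2=4 v3=4
Collision at t=11/6: particles 0 and 1 swap velocities; positions: p0=15/2 p1=15/2 p2=25/3 p3=73/3; velocities now: v0=-3 v1=3 v2=4 v3=4
Advance to t=2 (no further collisions before then); velocities: v0=-3 v1=3 v2=4 v3=4; positions = 7 8 9 25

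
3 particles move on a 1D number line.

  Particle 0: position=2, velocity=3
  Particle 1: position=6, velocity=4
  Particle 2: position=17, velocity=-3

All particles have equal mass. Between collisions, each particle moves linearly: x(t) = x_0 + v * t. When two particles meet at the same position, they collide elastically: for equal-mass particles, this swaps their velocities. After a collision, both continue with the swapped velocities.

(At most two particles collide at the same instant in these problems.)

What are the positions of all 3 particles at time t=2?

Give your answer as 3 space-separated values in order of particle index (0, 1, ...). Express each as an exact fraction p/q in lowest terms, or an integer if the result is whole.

Collision at t=11/7: particles 1 and 2 swap velocities; positions: p0=47/7 p1=86/7 p2=86/7; velocities now: v0=3 v1=-3 v2=4
Advance to t=2 (no further collisions before then); velocities: v0=3 v1=-3 v2=4; positions = 8 11 14

Answer: 8 11 14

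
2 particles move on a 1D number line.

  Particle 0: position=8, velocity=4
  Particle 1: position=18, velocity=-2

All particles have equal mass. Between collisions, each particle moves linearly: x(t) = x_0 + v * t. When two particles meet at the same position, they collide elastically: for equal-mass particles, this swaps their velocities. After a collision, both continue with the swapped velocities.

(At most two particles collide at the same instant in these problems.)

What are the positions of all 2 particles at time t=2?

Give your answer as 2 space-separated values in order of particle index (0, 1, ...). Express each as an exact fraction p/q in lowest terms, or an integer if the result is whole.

Collision at t=5/3: particles 0 and 1 swap velocities; positions: p0=44/3 p1=44/3; velocities now: v0=-2 v1=4
Advance to t=2 (no further collisions before then); velocities: v0=-2 v1=4; positions = 14 16

Answer: 14 16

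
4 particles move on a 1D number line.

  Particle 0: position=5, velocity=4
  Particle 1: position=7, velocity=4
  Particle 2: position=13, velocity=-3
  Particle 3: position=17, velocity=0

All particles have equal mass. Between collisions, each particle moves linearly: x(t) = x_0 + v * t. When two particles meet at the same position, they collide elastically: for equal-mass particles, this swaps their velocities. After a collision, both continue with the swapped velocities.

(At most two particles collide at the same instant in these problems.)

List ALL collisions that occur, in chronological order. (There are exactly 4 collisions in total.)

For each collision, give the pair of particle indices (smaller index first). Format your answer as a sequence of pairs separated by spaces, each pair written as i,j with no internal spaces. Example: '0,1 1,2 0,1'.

Answer: 1,2 0,1 2,3 1,2

Derivation:
Collision at t=6/7: particles 1 and 2 swap velocities; positions: p0=59/7 p1=73/7 p2=73/7 p3=17; velocities now: v0=4 v1=-3 v2=4 v3=0
Collision at t=8/7: particles 0 and 1 swap velocities; positions: p0=67/7 p1=67/7 p2=81/7 p3=17; velocities now: v0=-3 v1=4 v2=4 v3=0
Collision at t=5/2: particles 2 and 3 swap velocities; positions: p0=11/2 p1=15 p2=17 p3=17; velocities now: v0=-3 v1=4 v2=0 v3=4
Collision at t=3: particles 1 and 2 swap velocities; positions: p0=4 p1=17 p2=17 p3=19; velocities now: v0=-3 v1=0 v2=4 v3=4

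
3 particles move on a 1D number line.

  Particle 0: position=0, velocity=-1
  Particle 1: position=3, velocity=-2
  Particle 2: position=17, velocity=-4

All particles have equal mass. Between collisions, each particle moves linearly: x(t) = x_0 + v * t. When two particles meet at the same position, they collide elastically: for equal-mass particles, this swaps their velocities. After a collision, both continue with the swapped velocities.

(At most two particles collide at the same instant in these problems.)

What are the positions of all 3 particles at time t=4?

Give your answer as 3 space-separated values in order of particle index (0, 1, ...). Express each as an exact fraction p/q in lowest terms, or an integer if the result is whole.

Answer: -5 -4 1

Derivation:
Collision at t=3: particles 0 and 1 swap velocities; positions: p0=-3 p1=-3 p2=5; velocities now: v0=-2 v1=-1 v2=-4
Advance to t=4 (no further collisions before then); velocities: v0=-2 v1=-1 v2=-4; positions = -5 -4 1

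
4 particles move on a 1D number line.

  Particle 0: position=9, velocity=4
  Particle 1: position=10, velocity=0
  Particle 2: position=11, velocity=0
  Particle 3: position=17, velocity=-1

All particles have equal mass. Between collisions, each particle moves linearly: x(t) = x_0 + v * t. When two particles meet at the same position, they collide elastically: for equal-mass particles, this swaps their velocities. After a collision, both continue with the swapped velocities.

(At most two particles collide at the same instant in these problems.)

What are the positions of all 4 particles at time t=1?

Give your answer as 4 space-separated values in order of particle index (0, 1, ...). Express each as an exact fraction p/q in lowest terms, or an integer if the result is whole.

Answer: 10 11 13 16

Derivation:
Collision at t=1/4: particles 0 and 1 swap velocities; positions: p0=10 p1=10 p2=11 p3=67/4; velocities now: v0=0 v1=4 v2=0 v3=-1
Collision at t=1/2: particles 1 and 2 swap velocities; positions: p0=10 p1=11 p2=11 p3=33/2; velocities now: v0=0 v1=0 v2=4 v3=-1
Advance to t=1 (no further collisions before then); velocities: v0=0 v1=0 v2=4 v3=-1; positions = 10 11 13 16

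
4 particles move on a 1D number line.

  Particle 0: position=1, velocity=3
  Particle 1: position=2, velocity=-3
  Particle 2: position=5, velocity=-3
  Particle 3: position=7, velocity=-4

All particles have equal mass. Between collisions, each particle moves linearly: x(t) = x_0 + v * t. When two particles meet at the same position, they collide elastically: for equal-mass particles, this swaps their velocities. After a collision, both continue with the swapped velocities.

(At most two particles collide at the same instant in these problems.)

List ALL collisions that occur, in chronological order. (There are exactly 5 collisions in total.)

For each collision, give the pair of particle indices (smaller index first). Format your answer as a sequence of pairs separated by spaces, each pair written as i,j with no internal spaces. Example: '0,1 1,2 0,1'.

Answer: 0,1 1,2 2,3 1,2 0,1

Derivation:
Collision at t=1/6: particles 0 and 1 swap velocities; positions: p0=3/2 p1=3/2 p2=9/2 p3=19/3; velocities now: v0=-3 v1=3 v2=-3 v3=-4
Collision at t=2/3: particles 1 and 2 swap velocities; positions: p0=0 p1=3 p2=3 p3=13/3; velocities now: v0=-3 v1=-3 v2=3 v3=-4
Collision at t=6/7: particles 2 and 3 swap velocities; positions: p0=-4/7 p1=17/7 p2=25/7 p3=25/7; velocities now: v0=-3 v1=-3 v2=-4 v3=3
Collision at t=2: particles 1 and 2 swap velocities; positions: p0=-4 p1=-1 p2=-1 p3=7; velocities now: v0=-3 v1=-4 v2=-3 v3=3
Collision at t=5: particles 0 and 1 swap velocities; positions: p0=-13 p1=-13 p2=-10 p3=16; velocities now: v0=-4 v1=-3 v2=-3 v3=3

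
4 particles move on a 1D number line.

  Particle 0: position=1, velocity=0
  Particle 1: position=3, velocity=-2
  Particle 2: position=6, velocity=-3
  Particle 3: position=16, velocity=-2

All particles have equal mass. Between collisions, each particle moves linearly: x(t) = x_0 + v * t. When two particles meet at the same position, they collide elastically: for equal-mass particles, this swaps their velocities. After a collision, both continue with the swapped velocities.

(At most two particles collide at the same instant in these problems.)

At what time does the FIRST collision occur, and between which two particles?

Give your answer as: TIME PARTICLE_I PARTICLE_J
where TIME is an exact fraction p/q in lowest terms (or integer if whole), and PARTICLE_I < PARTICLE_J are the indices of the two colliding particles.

Pair (0,1): pos 1,3 vel 0,-2 -> gap=2, closing at 2/unit, collide at t=1
Pair (1,2): pos 3,6 vel -2,-3 -> gap=3, closing at 1/unit, collide at t=3
Pair (2,3): pos 6,16 vel -3,-2 -> not approaching (rel speed -1 <= 0)
Earliest collision: t=1 between 0 and 1

Answer: 1 0 1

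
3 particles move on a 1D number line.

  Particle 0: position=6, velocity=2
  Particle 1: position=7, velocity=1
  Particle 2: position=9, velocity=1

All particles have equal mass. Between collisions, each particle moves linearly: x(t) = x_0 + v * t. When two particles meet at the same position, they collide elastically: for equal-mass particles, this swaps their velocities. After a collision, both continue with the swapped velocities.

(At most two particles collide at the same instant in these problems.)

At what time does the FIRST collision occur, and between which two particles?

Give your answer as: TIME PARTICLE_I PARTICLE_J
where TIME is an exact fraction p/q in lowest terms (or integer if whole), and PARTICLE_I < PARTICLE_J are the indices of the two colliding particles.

Pair (0,1): pos 6,7 vel 2,1 -> gap=1, closing at 1/unit, collide at t=1
Pair (1,2): pos 7,9 vel 1,1 -> not approaching (rel speed 0 <= 0)
Earliest collision: t=1 between 0 and 1

Answer: 1 0 1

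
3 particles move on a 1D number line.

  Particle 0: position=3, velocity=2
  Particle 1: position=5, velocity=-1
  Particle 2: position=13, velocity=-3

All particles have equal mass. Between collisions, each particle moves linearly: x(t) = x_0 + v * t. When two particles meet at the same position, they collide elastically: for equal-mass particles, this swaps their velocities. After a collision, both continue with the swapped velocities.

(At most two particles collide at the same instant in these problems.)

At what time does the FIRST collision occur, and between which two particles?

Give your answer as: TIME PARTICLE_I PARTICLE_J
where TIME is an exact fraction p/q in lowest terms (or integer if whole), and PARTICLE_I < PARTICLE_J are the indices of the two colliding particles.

Answer: 2/3 0 1

Derivation:
Pair (0,1): pos 3,5 vel 2,-1 -> gap=2, closing at 3/unit, collide at t=2/3
Pair (1,2): pos 5,13 vel -1,-3 -> gap=8, closing at 2/unit, collide at t=4
Earliest collision: t=2/3 between 0 and 1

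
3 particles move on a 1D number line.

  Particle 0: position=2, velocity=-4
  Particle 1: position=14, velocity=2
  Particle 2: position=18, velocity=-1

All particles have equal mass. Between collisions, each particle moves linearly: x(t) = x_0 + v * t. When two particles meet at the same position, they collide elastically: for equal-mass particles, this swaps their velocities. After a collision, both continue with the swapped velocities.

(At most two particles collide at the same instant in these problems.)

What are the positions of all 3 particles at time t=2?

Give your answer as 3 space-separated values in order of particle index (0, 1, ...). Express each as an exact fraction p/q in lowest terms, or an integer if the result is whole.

Collision at t=4/3: particles 1 and 2 swap velocities; positions: p0=-10/3 p1=50/3 p2=50/3; velocities now: v0=-4 v1=-1 v2=2
Advance to t=2 (no further collisions before then); velocities: v0=-4 v1=-1 v2=2; positions = -6 16 18

Answer: -6 16 18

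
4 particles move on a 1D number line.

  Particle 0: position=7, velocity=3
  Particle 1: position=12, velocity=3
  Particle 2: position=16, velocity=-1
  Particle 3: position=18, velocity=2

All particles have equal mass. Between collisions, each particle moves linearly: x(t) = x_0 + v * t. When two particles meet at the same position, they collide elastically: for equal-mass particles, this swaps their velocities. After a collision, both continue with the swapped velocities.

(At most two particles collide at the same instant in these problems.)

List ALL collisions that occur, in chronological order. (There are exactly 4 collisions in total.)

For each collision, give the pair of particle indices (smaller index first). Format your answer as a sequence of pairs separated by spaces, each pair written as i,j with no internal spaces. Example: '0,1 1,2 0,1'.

Collision at t=1: particles 1 and 2 swap velocities; positions: p0=10 p1=15 p2=15 p3=20; velocities now: v0=3 v1=-1 v2=3 v3=2
Collision at t=9/4: particles 0 and 1 swap velocities; positions: p0=55/4 p1=55/4 p2=75/4 p3=45/2; velocities now: v0=-1 v1=3 v2=3 v3=2
Collision at t=6: particles 2 and 3 swap velocities; positions: p0=10 p1=25 p2=30 p3=30; velocities now: v0=-1 v1=3 v2=2 v3=3
Collision at t=11: particles 1 and 2 swap velocities; positions: p0=5 p1=40 p2=40 p3=45; velocities now: v0=-1 v1=2 v2=3 v3=3

Answer: 1,2 0,1 2,3 1,2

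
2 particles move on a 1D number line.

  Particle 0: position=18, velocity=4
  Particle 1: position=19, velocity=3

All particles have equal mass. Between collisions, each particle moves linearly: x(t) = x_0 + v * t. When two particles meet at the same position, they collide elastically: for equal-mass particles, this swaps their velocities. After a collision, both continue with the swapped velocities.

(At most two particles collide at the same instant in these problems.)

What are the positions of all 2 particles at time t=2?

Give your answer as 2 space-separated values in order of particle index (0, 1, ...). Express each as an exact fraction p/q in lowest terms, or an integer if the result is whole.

Collision at t=1: particles 0 and 1 swap velocities; positions: p0=22 p1=22; velocities now: v0=3 v1=4
Advance to t=2 (no further collisions before then); velocities: v0=3 v1=4; positions = 25 26

Answer: 25 26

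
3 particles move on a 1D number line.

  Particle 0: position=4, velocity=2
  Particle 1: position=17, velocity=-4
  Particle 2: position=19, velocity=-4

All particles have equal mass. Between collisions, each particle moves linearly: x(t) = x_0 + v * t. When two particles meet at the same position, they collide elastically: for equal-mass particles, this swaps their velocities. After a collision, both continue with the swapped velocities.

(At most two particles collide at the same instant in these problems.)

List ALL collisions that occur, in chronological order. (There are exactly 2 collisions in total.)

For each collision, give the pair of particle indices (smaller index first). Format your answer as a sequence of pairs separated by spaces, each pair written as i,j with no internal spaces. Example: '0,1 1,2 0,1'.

Collision at t=13/6: particles 0 and 1 swap velocities; positions: p0=25/3 p1=25/3 p2=31/3; velocities now: v0=-4 v1=2 v2=-4
Collision at t=5/2: particles 1 and 2 swap velocities; positions: p0=7 p1=9 p2=9; velocities now: v0=-4 v1=-4 v2=2

Answer: 0,1 1,2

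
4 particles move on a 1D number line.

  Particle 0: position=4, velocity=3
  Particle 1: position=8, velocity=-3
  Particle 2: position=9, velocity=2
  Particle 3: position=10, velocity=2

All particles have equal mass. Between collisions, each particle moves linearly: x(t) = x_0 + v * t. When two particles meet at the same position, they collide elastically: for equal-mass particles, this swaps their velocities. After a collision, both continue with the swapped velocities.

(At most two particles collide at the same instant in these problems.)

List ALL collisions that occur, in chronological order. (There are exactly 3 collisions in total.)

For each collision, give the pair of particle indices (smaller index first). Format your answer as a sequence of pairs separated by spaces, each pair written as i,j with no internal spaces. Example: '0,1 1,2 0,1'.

Answer: 0,1 1,2 2,3

Derivation:
Collision at t=2/3: particles 0 and 1 swap velocities; positions: p0=6 p1=6 p2=31/3 p3=34/3; velocities now: v0=-3 v1=3 v2=2 v3=2
Collision at t=5: particles 1 and 2 swap velocities; positions: p0=-7 p1=19 p2=19 p3=20; velocities now: v0=-3 v1=2 v2=3 v3=2
Collision at t=6: particles 2 and 3 swap velocities; positions: p0=-10 p1=21 p2=22 p3=22; velocities now: v0=-3 v1=2 v2=2 v3=3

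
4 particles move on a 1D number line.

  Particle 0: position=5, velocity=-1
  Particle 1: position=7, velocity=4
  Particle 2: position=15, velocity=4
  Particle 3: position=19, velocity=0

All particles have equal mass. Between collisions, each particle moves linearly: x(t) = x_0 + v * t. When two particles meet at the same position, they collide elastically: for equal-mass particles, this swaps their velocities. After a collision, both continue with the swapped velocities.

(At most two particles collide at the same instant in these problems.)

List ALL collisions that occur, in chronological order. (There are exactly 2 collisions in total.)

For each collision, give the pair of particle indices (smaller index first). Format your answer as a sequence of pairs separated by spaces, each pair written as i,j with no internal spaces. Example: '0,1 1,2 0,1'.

Answer: 2,3 1,2

Derivation:
Collision at t=1: particles 2 and 3 swap velocities; positions: p0=4 p1=11 p2=19 p3=19; velocities now: v0=-1 v1=4 v2=0 v3=4
Collision at t=3: particles 1 and 2 swap velocities; positions: p0=2 p1=19 p2=19 p3=27; velocities now: v0=-1 v1=0 v2=4 v3=4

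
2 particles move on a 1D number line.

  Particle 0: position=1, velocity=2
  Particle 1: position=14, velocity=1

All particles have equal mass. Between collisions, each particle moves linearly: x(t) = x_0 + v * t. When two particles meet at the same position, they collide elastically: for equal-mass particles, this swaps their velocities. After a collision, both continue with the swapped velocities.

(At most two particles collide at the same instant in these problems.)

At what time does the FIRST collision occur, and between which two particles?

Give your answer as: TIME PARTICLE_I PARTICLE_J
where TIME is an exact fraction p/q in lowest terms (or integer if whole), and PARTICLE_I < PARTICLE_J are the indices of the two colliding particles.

Answer: 13 0 1

Derivation:
Pair (0,1): pos 1,14 vel 2,1 -> gap=13, closing at 1/unit, collide at t=13
Earliest collision: t=13 between 0 and 1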